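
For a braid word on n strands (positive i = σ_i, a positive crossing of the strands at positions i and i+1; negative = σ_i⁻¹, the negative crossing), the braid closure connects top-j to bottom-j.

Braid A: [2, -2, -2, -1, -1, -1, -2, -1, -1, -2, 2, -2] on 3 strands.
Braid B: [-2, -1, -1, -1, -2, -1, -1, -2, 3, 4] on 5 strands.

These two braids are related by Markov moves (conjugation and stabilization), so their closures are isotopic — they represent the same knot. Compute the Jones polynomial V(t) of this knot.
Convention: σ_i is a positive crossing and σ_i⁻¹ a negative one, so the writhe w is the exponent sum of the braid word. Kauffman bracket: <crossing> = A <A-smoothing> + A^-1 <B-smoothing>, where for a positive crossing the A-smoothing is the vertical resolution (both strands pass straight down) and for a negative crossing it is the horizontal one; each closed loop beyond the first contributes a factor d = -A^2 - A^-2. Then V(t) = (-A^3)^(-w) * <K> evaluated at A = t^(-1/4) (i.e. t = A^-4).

t^-3 + t^-5 - t^-8

Derivation:
Markov-equivalent braids have isotopic closures, hence identical knot invariants. Strip the Markov moves from each word to reach a common short braid β, then compute V(t) once on β.
Braid A: s2 s2^-1 s2^-1 s1^-1 s1^-1 s1^-1 s2^-1 s1^-1 s1^-1 s2^-1 s2 s2^-1 on 3 strands reduces by inverse Markov moves (closure unchanged at each step):
  Deconjugate: the word is γ·β·γ⁻¹ with γ = s2 s2^-1 (prefix) and γ⁻¹ = s2 s2^-1 (suffix); strip both.
Reduced to β = s2^-1 s1^-1 s1^-1 s1^-1 s2^-1 s1^-1 s1^-1 s2^-1 on 3 strands, 8 crossings.
Braid B: s2^-1 s1^-1 s1^-1 s1^-1 s2^-1 s1^-1 s1^-1 s2^-1 s3 s4 on 5 strands reduces by inverse Markov moves (closure unchanged at each step):
  Destabilize: the word has the form β·s4 where s4 occurs only as the final letter (β ∈ B_4); drop it and the last strand → 4 strands.
  Destabilize: the word has the form β·s3 where s3 occurs only as the final letter (β ∈ B_3); drop it and the last strand → 3 strands.
Reduced to β = s2^-1 s1^-1 s1^-1 s1^-1 s2^-1 s1^-1 s1^-1 s2^-1 on 3 strands, 8 crossings.
Both give the same β = s2^-1 s1^-1 s1^-1 s1^-1 s2^-1 s1^-1 s1^-1 s2^-1 on 3 strands, so one state sum suffices:
Braid: s2^-1 s1^-1 s1^-1 s1^-1 s2^-1 s1^-1 s1^-1 s2^-1 on 3 strands, 8 crossings.
Writhe w = (#positive) - (#negative) = 0 - 8 = -8.
State-sum expansion of <K>. There are 2^8 = 256 states.
Each crossing splits two ways (0=vertical, 1=horizontal). The state's weight is A^(#A-smoothings - #B-smoothings) * d^(loops - 1).
Tabulate the states by total A-exponent and number of loops L (A-exp: L × count):
  A^8: L=5 ×1
  A^6: L=4 ×7, L=6 ×1
  A^4: L=3 ×19, L=5 ×9
  A^2: L=2 ×24, L=4 ×31, L=6 ×1
  A^0: L=1 ×12, L=3 ×53, L=5 ×5
  A^-2: L=2 ×45, L=4 ×11
  A^-4: L=1 ×15, L=3 ×13
  A^-6: L=2 ×8
  A^-8: L=3 ×1
Each group contributes A^e * Σ count * d^(L-1):
Powers of d = -A^2 - A^-2: d^2 = A^4 + 2 + A^-4; d^3 = -A^6 - 3*A^2 - 3*A^-2 - A^-6; d^4 = A^8 + 4*A^4 + 6 + 4*A^-4 + A^-8; d^5 = -A^10 - 5*A^6 - 10*A^2 - 10*A^-2 - 5*A^-6 - A^-10.
  A^8 * (d^4) = A^16 + 4*A^12 + 6*A^8 + 4*A^4 + 1
  A^6 * (7*d^3 + d^5) = -A^16 - 12*A^12 - 31*A^8 - 31*A^4 - 12 - A^-4
  A^4 * (19*d^2 + 9*d^4) = 9*A^12 + 55*A^8 + 92*A^4 + 55 + 9*A^-4
  A^2 * (24*d + 31*d^3 + d^5) = -A^12 - 36*A^8 - 127*A^4 - 127 - 36*A^-4 - A^-8
  A^0 * (12 + 53*d^2 + 5*d^4) = 5*A^8 + 73*A^4 + 148 + 73*A^-4 + 5*A^-8
  A^-2 * (45*d + 11*d^3) = -11*A^4 - 78 - 78*A^-4 - 11*A^-8
  A^-4 * (15 + 13*d^2) = 13 + 41*A^-4 + 13*A^-8
  A^-6 * (8*d) = -8*A^-4 - 8*A^-8
  A^-8 * (d^2) = A^-4 + 2*A^-8 + A^-12
Summing the groups: <K> = -A^8 + A^-4 + A^-12
Normalise by the writhe: (-A^3)^(-w) = (-A^3)^(8) = A^24, so f(A) = A^24 * <K> = -A^32 + A^20 + A^12.
Substitute A = t^(-1/4), i.e. A^e → t^(-e/4): V(t) = t^-3 + t^-5 - t^-8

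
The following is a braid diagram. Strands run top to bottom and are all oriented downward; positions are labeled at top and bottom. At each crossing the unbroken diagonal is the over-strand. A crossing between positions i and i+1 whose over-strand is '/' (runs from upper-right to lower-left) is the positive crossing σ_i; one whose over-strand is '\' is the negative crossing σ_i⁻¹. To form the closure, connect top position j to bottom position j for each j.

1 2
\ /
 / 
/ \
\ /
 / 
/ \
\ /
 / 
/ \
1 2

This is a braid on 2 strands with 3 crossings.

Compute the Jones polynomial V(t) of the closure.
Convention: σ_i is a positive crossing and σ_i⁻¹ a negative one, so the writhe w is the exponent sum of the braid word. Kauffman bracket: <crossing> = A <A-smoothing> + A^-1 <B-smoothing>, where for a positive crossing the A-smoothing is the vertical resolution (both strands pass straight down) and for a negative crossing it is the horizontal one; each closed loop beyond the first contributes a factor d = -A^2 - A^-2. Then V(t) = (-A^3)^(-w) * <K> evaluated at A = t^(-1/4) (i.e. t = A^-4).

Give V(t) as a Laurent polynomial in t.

Reading the diagram top to bottom ('/'-over between positions i,i+1 = s_i, '\'-over = s_i^-1): braid word = s1 s1 s1.
Braid: s1 s1 s1 on 2 strands, 3 crossings.
Writhe w = (#positive) - (#negative) = 3 - 0 = 3.
State-sum expansion of <K>. There are 2^3 = 8 states.
Smooth each crossing (0=||, 1=⌣⌢); contribution A^(Σ sign_k(1-2s_k)) * d^(L-1).
  state 000: A-exp=+3, loops=2, term = A^3 * d^1
  state 001: A-exp=+1, loops=1, term = A^1 * d^0
  state 010: A-exp=+1, loops=1, term = A^1 * d^0
  state 011: A-exp=-1, loops=2, term = A^-1 * d^1
  state 100: A-exp=+1, loops=1, term = A^1 * d^0
  state 101: A-exp=-1, loops=2, term = A^-1 * d^1
  state 110: A-exp=-1, loops=2, term = A^-1 * d^1
  state 111: A-exp=-3, loops=3, term = A^-3 * d^2
Collect the terms by A-exponent (count of states per loop number):
Powers of d = -A^2 - A^-2: d^2 = A^4 + 2 + A^-4.
  A^3 * (d) = -A^5 - A
  A^1 * (3) = 3*A
  A^-1 * (3*d) = -3*A - 3*A^-3
  A^-3 * (d^2) = A + 2*A^-3 + A^-7
Summing the groups: <K> = -A^5 - A^-3 + A^-7
Normalise by the writhe: (-A^3)^(-w) = (-A^3)^(-3) = -A^-9, so f(A) = -A^-9 * <K> = A^-4 + A^-12 - A^-16.
Substitute A = t^(-1/4), i.e. A^e → t^(-e/4): V(t) = -t^4 + t^3 + t

Answer: -t^4 + t^3 + t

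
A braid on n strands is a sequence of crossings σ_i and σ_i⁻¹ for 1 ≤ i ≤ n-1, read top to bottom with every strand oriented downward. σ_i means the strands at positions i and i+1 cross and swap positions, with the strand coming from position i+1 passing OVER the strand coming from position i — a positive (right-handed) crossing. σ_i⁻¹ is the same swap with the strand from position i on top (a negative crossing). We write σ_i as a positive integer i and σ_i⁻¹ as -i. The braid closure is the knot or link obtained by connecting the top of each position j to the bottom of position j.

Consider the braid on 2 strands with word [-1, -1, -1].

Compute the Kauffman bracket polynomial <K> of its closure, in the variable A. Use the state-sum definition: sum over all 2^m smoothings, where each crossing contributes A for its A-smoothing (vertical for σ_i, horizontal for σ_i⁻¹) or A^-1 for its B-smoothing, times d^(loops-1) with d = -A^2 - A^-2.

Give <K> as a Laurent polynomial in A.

Braid: s1^-1 s1^-1 s1^-1 on 2 strands, 3 crossings.
Writhe w = (#positive) - (#negative) = 0 - 3 = -3.
Computing the Kauffman bracket via state sum. There are 2^3 = 8 states.
For each crossing: s=0 is the vertical smoothing, s=1 horizontal. Crossing k contributes A^(sign_k * (1 - 2*s_k)); loop factor d = -A^2 - A^-2.
  state 000: A-exp=-3, loops=2, term = A^-3 * d^1
  state 001: A-exp=-1, loops=1, term = A^-1 * d^0
  state 010: A-exp=-1, loops=1, term = A^-1 * d^0
  state 011: A-exp=+1, loops=2, term = A^1 * d^1
  state 100: A-exp=-1, loops=1, term = A^-1 * d^0
  state 101: A-exp=+1, loops=2, term = A^1 * d^1
  state 110: A-exp=+1, loops=2, term = A^1 * d^1
  state 111: A-exp=+3, loops=3, term = A^3 * d^2
Collect the terms by A-exponent (count of states per loop number):
Powers of d = -A^2 - A^-2: d^2 = A^4 + 2 + A^-4.
  A^3 * (d^2) = A^7 + 2*A^3 + A^-1
  A^1 * (3*d) = -3*A^3 - 3*A^-1
  A^-1 * (3) = 3*A^-1
  A^-3 * (d) = -A^-1 - A^-5
Summing the groups: <K> = A^7 - A^3 - A^-5

Answer: A^7 - A^3 - A^-5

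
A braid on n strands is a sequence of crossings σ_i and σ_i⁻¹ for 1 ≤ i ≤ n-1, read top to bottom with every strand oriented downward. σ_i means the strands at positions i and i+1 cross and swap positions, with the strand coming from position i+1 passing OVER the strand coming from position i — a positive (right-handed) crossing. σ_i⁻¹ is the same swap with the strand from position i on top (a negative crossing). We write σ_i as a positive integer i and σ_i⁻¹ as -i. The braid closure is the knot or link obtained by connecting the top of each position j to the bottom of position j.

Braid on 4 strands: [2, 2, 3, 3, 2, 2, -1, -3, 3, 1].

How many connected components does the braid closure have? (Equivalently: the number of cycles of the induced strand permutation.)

4

Derivation:
Track the strand permutation on 4 strands, starting from identity.
  step 1: s2 swaps positions 2,3 -> [1 3 2 4]
  step 2: s2 swaps positions 2,3 -> [1 2 3 4]
  step 3: s3 swaps positions 3,4 -> [1 2 4 3]
  step 4: s3 swaps positions 3,4 -> [1 2 3 4]
  step 5: s2 swaps positions 2,3 -> [1 3 2 4]
  step 6: s2 swaps positions 2,3 -> [1 2 3 4]
  step 7: s1^-1 swaps positions 1,2 -> [2 1 3 4]
  step 8: s3^-1 swaps positions 3,4 -> [2 1 4 3]
  step 9: s3 swaps positions 3,4 -> [2 1 3 4]
  step 10: s1 swaps positions 1,2 -> [1 2 3 4]
Final permutation (position -> original strand): [1 2 3 4]
Closure components = cycle count of this permutation = 4.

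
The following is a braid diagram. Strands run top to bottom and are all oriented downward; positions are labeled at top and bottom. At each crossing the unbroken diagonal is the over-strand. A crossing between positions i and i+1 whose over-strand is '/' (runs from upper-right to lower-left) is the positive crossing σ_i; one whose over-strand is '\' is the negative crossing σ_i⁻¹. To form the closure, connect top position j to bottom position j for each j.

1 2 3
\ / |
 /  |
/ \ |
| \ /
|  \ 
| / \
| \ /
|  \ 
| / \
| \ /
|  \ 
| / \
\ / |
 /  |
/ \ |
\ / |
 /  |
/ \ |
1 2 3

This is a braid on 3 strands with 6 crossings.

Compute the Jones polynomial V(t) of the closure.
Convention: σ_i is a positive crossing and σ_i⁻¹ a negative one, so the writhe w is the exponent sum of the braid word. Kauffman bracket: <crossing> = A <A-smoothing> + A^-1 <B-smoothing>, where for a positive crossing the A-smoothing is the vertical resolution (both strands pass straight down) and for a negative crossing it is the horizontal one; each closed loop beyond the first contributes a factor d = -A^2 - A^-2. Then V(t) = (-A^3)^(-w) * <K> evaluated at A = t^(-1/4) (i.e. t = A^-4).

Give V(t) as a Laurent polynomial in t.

Reading the diagram top to bottom ('/'-over between positions i,i+1 = s_i, '\'-over = s_i^-1): braid word = s1 s2^-1 s2^-1 s2^-1 s1 s1.
Braid: s1 s2^-1 s2^-1 s2^-1 s1 s1 on 3 strands, 6 crossings.
Writhe w = (#positive) - (#negative) = 3 - 3 = 0.
Enumerate smoothing states for the bracket polynomial. There are 2^6 = 64 states.
For each crossing: s=0 is the vertical smoothing, s=1 horizontal. Crossing k contributes A^(sign_k * (1 - 2*s_k)); loop factor d = -A^2 - A^-2.
Tabulate the states by total A-exponent and number of loops L (A-exp: L × count):
  A^6: L=4 ×1
  A^4: L=3 ×6
  A^2: L=2 ×12, L=4 ×3
  A^0: L=1 ×9, L=3 ×10, L=5 ×1
  A^-2: L=2 ×12, L=4 ×3
  A^-4: L=3 ×6
  A^-6: L=4 ×1
Each group contributes A^e * Σ count * d^(L-1):
Powers of d = -A^2 - A^-2: d^2 = A^4 + 2 + A^-4; d^3 = -A^6 - 3*A^2 - 3*A^-2 - A^-6; d^4 = A^8 + 4*A^4 + 6 + 4*A^-4 + A^-8.
  A^6 * (d^3) = -A^12 - 3*A^8 - 3*A^4 - 1
  A^4 * (6*d^2) = 6*A^8 + 12*A^4 + 6
  A^2 * (12*d + 3*d^3) = -3*A^8 - 21*A^4 - 21 - 3*A^-4
  A^0 * (9 + 10*d^2 + d^4) = A^8 + 14*A^4 + 35 + 14*A^-4 + A^-8
  A^-2 * (12*d + 3*d^3) = -3*A^4 - 21 - 21*A^-4 - 3*A^-8
  A^-4 * (6*d^2) = 6 + 12*A^-4 + 6*A^-8
  A^-6 * (d^3) = -1 - 3*A^-4 - 3*A^-8 - A^-12
Summing the groups: <K> = -A^12 + A^8 - A^4 + 3 - A^-4 + A^-8 - A^-12
Normalise by the writhe: (-A^3)^(-w) = (-A^3)^(0) = 1, so f(A) = 1 * <K> = -A^12 + A^8 - A^4 + 3 - A^-4 + A^-8 - A^-12.
Substitute A = t^(-1/4), i.e. A^e → t^(-e/4): V(t) = -t^3 + t^2 - t + 3 - t^-1 + t^-2 - t^-3

Answer: -t^3 + t^2 - t + 3 - t^-1 + t^-2 - t^-3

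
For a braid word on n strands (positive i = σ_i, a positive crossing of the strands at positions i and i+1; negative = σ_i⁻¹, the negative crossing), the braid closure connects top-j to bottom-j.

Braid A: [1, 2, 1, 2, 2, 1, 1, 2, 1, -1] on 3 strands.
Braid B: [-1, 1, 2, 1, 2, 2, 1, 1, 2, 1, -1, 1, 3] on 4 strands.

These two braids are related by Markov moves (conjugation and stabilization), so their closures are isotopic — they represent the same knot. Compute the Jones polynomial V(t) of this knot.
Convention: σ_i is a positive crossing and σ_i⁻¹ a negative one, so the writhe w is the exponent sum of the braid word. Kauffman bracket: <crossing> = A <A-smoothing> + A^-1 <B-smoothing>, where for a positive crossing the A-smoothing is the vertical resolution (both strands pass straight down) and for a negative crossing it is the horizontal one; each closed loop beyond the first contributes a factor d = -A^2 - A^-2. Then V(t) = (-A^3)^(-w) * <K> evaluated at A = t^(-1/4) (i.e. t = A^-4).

-t^8 + t^5 + t^3

Derivation:
Markov-equivalent braids have isotopic closures, hence identical knot invariants. Strip the Markov moves from each word to reach a common short braid β, then compute V(t) once on β.
Braid A: s1 s2 s1 s2 s2 s1 s1 s2 s1 s1^-1 on 3 strands reduces by inverse Markov moves (closure unchanged at each step):
  Deconjugate: the word is γ·β·γ⁻¹ with γ = s1 (prefix) and γ⁻¹ = s1^-1 (suffix); strip both.
Reduced to β = s2 s1 s2 s2 s1 s1 s2 s1 on 3 strands, 8 crossings.
Braid B: s1^-1 s1 s2 s1 s2 s2 s1 s1 s2 s1 s1^-1 s1 s3 on 4 strands reduces by inverse Markov moves (closure unchanged at each step):
  Destabilize: the word has the form β·s3 where s3 occurs only as the final letter (β ∈ B_3); drop it and the last strand → 3 strands.
  Deconjugate: the word is γ·β·γ⁻¹ with γ = s1^-1 s1 (prefix) and γ⁻¹ = s1^-1 s1 (suffix); strip both.
Reduced to β = s2 s1 s2 s2 s1 s1 s2 s1 on 3 strands, 8 crossings.
Both give the same β = s2 s1 s2 s2 s1 s1 s2 s1 on 3 strands, so one state sum suffices:
Braid: s2 s1 s2 s2 s1 s1 s2 s1 on 3 strands, 8 crossings.
Writhe w = (#positive) - (#negative) = 8 - 0 = 8.
Enumerate smoothing states for the bracket polynomial. There are 2^8 = 256 states.
Smooth each crossing (0=||, 1=⌣⌢); contribution A^(Σ sign_k(1-2s_k)) * d^(L-1).
Tabulate the states by total A-exponent and number of loops L (A-exp: L × count):
  A^8: L=3 ×1
  A^6: L=2 ×8
  A^4: L=1 ×16, L=3 ×12
  A^2: L=2 ×48, L=4 ×8
  A^0: L=1 ×17, L=3 ×51, L=5 ×2
  A^-2: L=2 ×34, L=4 ×22
  A^-4: L=1 ×4, L=3 ×21, L=5 ×3
  A^-6: L=2 ×4, L=4 ×4
  A^-8: L=3 ×1
Each group contributes A^e * Σ count * d^(L-1):
Powers of d = -A^2 - A^-2: d^2 = A^4 + 2 + A^-4; d^3 = -A^6 - 3*A^2 - 3*A^-2 - A^-6; d^4 = A^8 + 4*A^4 + 6 + 4*A^-4 + A^-8.
  A^8 * (d^2) = A^12 + 2*A^8 + A^4
  A^6 * (8*d) = -8*A^8 - 8*A^4
  A^4 * (16 + 12*d^2) = 12*A^8 + 40*A^4 + 12
  A^2 * (48*d + 8*d^3) = -8*A^8 - 72*A^4 - 72 - 8*A^-4
  A^0 * (17 + 51*d^2 + 2*d^4) = 2*A^8 + 59*A^4 + 131 + 59*A^-4 + 2*A^-8
  A^-2 * (34*d + 22*d^3) = -22*A^4 - 100 - 100*A^-4 - 22*A^-8
  A^-4 * (4 + 21*d^2 + 3*d^4) = 3*A^4 + 33 + 64*A^-4 + 33*A^-8 + 3*A^-12
  A^-6 * (4*d + 4*d^3) = -4 - 16*A^-4 - 16*A^-8 - 4*A^-12
  A^-8 * (d^2) = A^-4 + 2*A^-8 + A^-12
Summing the groups: <K> = A^12 + A^4 - A^-8
Normalise by the writhe: (-A^3)^(-w) = (-A^3)^(-8) = A^-24, so f(A) = A^-24 * <K> = A^-12 + A^-20 - A^-32.
Substitute A = t^(-1/4), i.e. A^e → t^(-e/4): V(t) = -t^8 + t^5 + t^3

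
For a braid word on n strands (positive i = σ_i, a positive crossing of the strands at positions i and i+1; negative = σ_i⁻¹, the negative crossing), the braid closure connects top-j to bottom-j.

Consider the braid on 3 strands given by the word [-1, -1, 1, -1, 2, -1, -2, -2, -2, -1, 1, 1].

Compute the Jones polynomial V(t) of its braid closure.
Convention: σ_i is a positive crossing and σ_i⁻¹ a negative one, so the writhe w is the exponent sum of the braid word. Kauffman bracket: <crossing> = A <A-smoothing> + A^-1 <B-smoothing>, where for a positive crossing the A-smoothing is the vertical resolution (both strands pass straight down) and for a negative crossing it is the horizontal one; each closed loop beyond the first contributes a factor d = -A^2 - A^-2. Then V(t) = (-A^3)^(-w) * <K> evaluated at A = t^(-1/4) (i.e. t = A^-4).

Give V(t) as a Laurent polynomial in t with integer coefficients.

The presented braid s1^-1 s1^-1 s1 s1^-1 s2 s1^-1 s2^-1 s2^-1 s2^-1 s1^-1 s1 s1 on 3 strands reduces by inverse Markov moves (closure unchanged at each step):
  Deconjugate: the word is γ·β·γ⁻¹ with γ = s1^-1 s1^-1 (prefix) and γ⁻¹ = s1 s1 (suffix); strip both.
  Deconjugate: the word is γ·β·γ⁻¹ with γ = s1 (prefix) and γ⁻¹ = s1^-1 (suffix); strip both.
Reduced to β = s1^-1 s2 s1^-1 s2^-1 s2^-1 s2^-1 on 3 strands, 6 crossings.
Compute on β:
Braid: s1^-1 s2 s1^-1 s2^-1 s2^-1 s2^-1 on 3 strands, 6 crossings.
Writhe w = (#positive) - (#negative) = 1 - 5 = -4.
Enumerate smoothing states for the bracket polynomial. There are 2^6 = 64 states.
Each crossing splits two ways (0=vertical, 1=horizontal). The state's weight is A^(#A-smoothings - #B-smoothings) * d^(loops - 1).
Tabulate the states by total A-exponent and number of loops L (A-exp: L × count):
  A^6: L=4 ×1
  A^4: L=3 ×6
  A^2: L=2 ×12, L=4 ×3
  A^0: L=1 ×9, L=3 ×10, L=5 ×1
  A^-2: L=2 ×12, L=4 ×3
  A^-4: L=1 ×2, L=3 ×4
  A^-6: L=2 ×1
Each group contributes A^e * Σ count * d^(L-1):
Powers of d = -A^2 - A^-2: d^2 = A^4 + 2 + A^-4; d^3 = -A^6 - 3*A^2 - 3*A^-2 - A^-6; d^4 = A^8 + 4*A^4 + 6 + 4*A^-4 + A^-8.
  A^6 * (d^3) = -A^12 - 3*A^8 - 3*A^4 - 1
  A^4 * (6*d^2) = 6*A^8 + 12*A^4 + 6
  A^2 * (12*d + 3*d^3) = -3*A^8 - 21*A^4 - 21 - 3*A^-4
  A^0 * (9 + 10*d^2 + d^4) = A^8 + 14*A^4 + 35 + 14*A^-4 + A^-8
  A^-2 * (12*d + 3*d^3) = -3*A^4 - 21 - 21*A^-4 - 3*A^-8
  A^-4 * (2 + 4*d^2) = 4 + 10*A^-4 + 4*A^-8
  A^-6 * (d) = -A^-4 - A^-8
Summing the groups: <K> = -A^12 + A^8 - A^4 + 2 - A^-4 + A^-8
Normalise by the writhe: (-A^3)^(-w) = (-A^3)^(4) = A^12, so f(A) = A^12 * <K> = -A^24 + A^20 - A^16 + 2*A^12 - A^8 + A^4.
Substitute A = t^(-1/4), i.e. A^e → t^(-e/4): V(t) = t^-1 - t^-2 + 2*t^-3 - t^-4 + t^-5 - t^-6

Answer: t^-1 - t^-2 + 2*t^-3 - t^-4 + t^-5 - t^-6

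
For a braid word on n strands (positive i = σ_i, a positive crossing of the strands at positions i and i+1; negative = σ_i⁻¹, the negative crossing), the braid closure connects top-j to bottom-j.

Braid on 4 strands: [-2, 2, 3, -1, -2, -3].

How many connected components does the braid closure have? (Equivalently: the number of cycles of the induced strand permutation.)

Track the strand permutation on 4 strands, starting from identity.
  step 1: s2^-1 swaps positions 2,3 -> [1 3 2 4]
  step 2: s2 swaps positions 2,3 -> [1 2 3 4]
  step 3: s3 swaps positions 3,4 -> [1 2 4 3]
  step 4: s1^-1 swaps positions 1,2 -> [2 1 4 3]
  step 5: s2^-1 swaps positions 2,3 -> [2 4 1 3]
  step 6: s3^-1 swaps positions 3,4 -> [2 4 3 1]
Final permutation (position -> original strand): [2 4 3 1]
Closure components = cycle count of this permutation = 2.

Answer: 2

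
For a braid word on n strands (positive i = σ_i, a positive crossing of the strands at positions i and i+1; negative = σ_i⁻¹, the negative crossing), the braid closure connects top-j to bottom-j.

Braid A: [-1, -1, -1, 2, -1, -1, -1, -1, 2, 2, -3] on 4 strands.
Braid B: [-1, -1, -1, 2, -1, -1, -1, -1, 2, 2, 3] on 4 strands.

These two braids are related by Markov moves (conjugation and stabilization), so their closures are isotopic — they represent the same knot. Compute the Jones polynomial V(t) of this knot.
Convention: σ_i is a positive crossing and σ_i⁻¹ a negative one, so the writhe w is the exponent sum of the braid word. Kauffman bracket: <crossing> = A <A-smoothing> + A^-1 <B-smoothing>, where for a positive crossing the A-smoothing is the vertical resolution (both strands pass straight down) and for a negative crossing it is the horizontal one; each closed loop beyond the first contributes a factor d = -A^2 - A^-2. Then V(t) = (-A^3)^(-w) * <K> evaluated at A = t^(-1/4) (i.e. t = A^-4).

-t + 2 - 3*t^-1 + 6*t^-2 - 6*t^-3 + 7*t^-4 - 7*t^-5 + 6*t^-6 - 4*t^-7 + 2*t^-8 - t^-9

Derivation:
Markov-equivalent braids have isotopic closures, hence identical knot invariants. Strip the Markov moves from each word to reach a common short braid β, then compute V(t) once on β.
Braid A: s1^-1 s1^-1 s1^-1 s2 s1^-1 s1^-1 s1^-1 s1^-1 s2 s2 s3^-1 on 4 strands reduces by inverse Markov moves (closure unchanged at each step):
  Destabilize: the word has the form β·s3^-1 where s3^-1 occurs only as the final letter (β ∈ B_3); drop it and the last strand → 3 strands.
Reduced to β = s1^-1 s1^-1 s1^-1 s2 s1^-1 s1^-1 s1^-1 s1^-1 s2 s2 on 3 strands, 10 crossings.
Braid B: s1^-1 s1^-1 s1^-1 s2 s1^-1 s1^-1 s1^-1 s1^-1 s2 s2 s3 on 4 strands reduces by inverse Markov moves (closure unchanged at each step):
  Destabilize: the word has the form β·s3 where s3 occurs only as the final letter (β ∈ B_3); drop it and the last strand → 3 strands.
Reduced to β = s1^-1 s1^-1 s1^-1 s2 s1^-1 s1^-1 s1^-1 s1^-1 s2 s2 on 3 strands, 10 crossings.
Both give the same β = s1^-1 s1^-1 s1^-1 s2 s1^-1 s1^-1 s1^-1 s1^-1 s2 s2 on 3 strands, so one state sum suffices:
Braid: s1^-1 s1^-1 s1^-1 s2 s1^-1 s1^-1 s1^-1 s1^-1 s2 s2 on 3 strands, 10 crossings.
Writhe w = (#positive) - (#negative) = 3 - 7 = -4.
Computing the Kauffman bracket via state sum. There are 2^10 = 1024 states.
Smooth each crossing (0=||, 1=⌣⌢); contribution A^(Σ sign_k(1-2s_k)) * d^(L-1).
Tabulate the states by total A-exponent and number of loops L (A-exp: L × count):
  A^10: L=8 ×1
  A^8: L=7 ×10
  A^6: L=6 ×44, L=8 ×1
  A^4: L=5 ×112, L=7 ×8
  A^2: L=4 ×182, L=6 ×28
  A^0: L=3 ×194, L=5 ×58
  A^-2: L=2 ×130, L=4 ×79, L=6 ×1
  A^-4: L=1 ×45, L=3 ×70, L=5 ×5
  A^-6: L=2 ×36, L=4 ×9
  A^-8: L=3 ×10
  A^-10: L=4 ×1
Each group contributes A^e * Σ count * d^(L-1):
Powers of d = -A^2 - A^-2: d^2 = A^4 + 2 + A^-4; d^3 = -A^6 - 3*A^2 - 3*A^-2 - A^-6; d^4 = A^8 + 4*A^4 + 6 + 4*A^-4 + A^-8; d^5 = -A^10 - 5*A^6 - 10*A^2 - 10*A^-2 - 5*A^-6 - A^-10; d^6 = A^12 + 6*A^8 + 15*A^4 + 20 + 15*A^-4 + 6*A^-8 + A^-12; d^7 = -A^14 - 7*A^10 - 21*A^6 - 35*A^2 - 35*A^-2 - 21*A^-6 - 7*A^-10 - A^-14.
  A^10 * (d^7) = -A^24 - 7*A^20 - 21*A^16 - 35*A^12 - 35*A^8 - 21*A^4 - 7 - A^-4
  A^8 * (10*d^6) = 10*A^20 + 60*A^16 + 150*A^12 + 200*A^8 + 150*A^4 + 60 + 10*A^-4
  A^6 * (44*d^5 + d^7) = -A^20 - 51*A^16 - 241*A^12 - 475*A^8 - 475*A^4 - 241 - 51*A^-4 - A^-8
  A^4 * (112*d^4 + 8*d^6) = 8*A^16 + 160*A^12 + 568*A^8 + 832*A^4 + 568 + 160*A^-4 + 8*A^-8
  A^2 * (182*d^3 + 28*d^5) = -28*A^12 - 322*A^8 - 826*A^4 - 826 - 322*A^-4 - 28*A^-8
  A^0 * (194*d^2 + 58*d^4) = 58*A^8 + 426*A^4 + 736 + 426*A^-4 + 58*A^-8
  A^-2 * (130*d + 79*d^3 + d^5) = -A^8 - 84*A^4 - 377 - 377*A^-4 - 84*A^-8 - A^-12
  A^-4 * (45 + 70*d^2 + 5*d^4) = 5*A^4 + 90 + 215*A^-4 + 90*A^-8 + 5*A^-12
  A^-6 * (36*d + 9*d^3) = -9 - 63*A^-4 - 63*A^-8 - 9*A^-12
  A^-8 * (10*d^2) = 10*A^-4 + 20*A^-8 + 10*A^-12
  A^-10 * (d^3) = -A^-4 - 3*A^-8 - 3*A^-12 - A^-16
Summing the groups: <K> = -A^24 + 2*A^20 - 4*A^16 + 6*A^12 - 7*A^8 + 7*A^4 - 6 + 6*A^-4 - 3*A^-8 + 2*A^-12 - A^-16
Normalise by the writhe: (-A^3)^(-w) = (-A^3)^(4) = A^12, so f(A) = A^12 * <K> = -A^36 + 2*A^32 - 4*A^28 + 6*A^24 - 7*A^20 + 7*A^16 - 6*A^12 + 6*A^8 - 3*A^4 + 2 - A^-4.
Substitute A = t^(-1/4), i.e. A^e → t^(-e/4): V(t) = -t + 2 - 3*t^-1 + 6*t^-2 - 6*t^-3 + 7*t^-4 - 7*t^-5 + 6*t^-6 - 4*t^-7 + 2*t^-8 - t^-9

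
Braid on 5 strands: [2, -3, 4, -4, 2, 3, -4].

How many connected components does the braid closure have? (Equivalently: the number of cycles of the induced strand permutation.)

Track the strand permutation on 5 strands, starting from identity.
  step 1: s2 swaps positions 2,3 -> [1 3 2 4 5]
  step 2: s3^-1 swaps positions 3,4 -> [1 3 4 2 5]
  step 3: s4 swaps positions 4,5 -> [1 3 4 5 2]
  step 4: s4^-1 swaps positions 4,5 -> [1 3 4 2 5]
  step 5: s2 swaps positions 2,3 -> [1 4 3 2 5]
  step 6: s3 swaps positions 3,4 -> [1 4 2 3 5]
  step 7: s4^-1 swaps positions 4,5 -> [1 4 2 5 3]
Final permutation (position -> original strand): [1 4 2 5 3]
Closure components = cycle count of this permutation = 2.

Answer: 2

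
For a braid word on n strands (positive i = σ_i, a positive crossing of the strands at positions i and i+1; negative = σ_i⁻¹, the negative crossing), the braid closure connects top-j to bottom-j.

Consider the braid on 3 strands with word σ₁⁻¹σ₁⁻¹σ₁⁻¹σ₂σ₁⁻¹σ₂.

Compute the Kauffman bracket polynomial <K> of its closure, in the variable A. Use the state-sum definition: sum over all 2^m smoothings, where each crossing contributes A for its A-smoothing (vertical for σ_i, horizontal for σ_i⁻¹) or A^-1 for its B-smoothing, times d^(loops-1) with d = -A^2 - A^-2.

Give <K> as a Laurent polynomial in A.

Braid: s1^-1 s1^-1 s1^-1 s2 s1^-1 s2 on 3 strands, 6 crossings.
Writhe w = (#positive) - (#negative) = 2 - 4 = -2.
State-sum expansion of <K>. There are 2^6 = 64 states.
For each crossing: s=0 is the vertical smoothing, s=1 horizontal. Crossing k contributes A^(sign_k * (1 - 2*s_k)); loop factor d = -A^2 - A^-2.
Tabulate the states by total A-exponent and number of loops L (A-exp: L × count):
  A^6: L=5 ×1
  A^4: L=4 ×6
  A^2: L=3 ×15
  A^0: L=2 ×19, L=4 ×1
  A^-2: L=1 ×11, L=3 ×4
  A^-4: L=2 ×6
  A^-6: L=3 ×1
Each group contributes A^e * Σ count * d^(L-1):
Powers of d = -A^2 - A^-2: d^2 = A^4 + 2 + A^-4; d^3 = -A^6 - 3*A^2 - 3*A^-2 - A^-6; d^4 = A^8 + 4*A^4 + 6 + 4*A^-4 + A^-8.
  A^6 * (d^4) = A^14 + 4*A^10 + 6*A^6 + 4*A^2 + A^-2
  A^4 * (6*d^3) = -6*A^10 - 18*A^6 - 18*A^2 - 6*A^-2
  A^2 * (15*d^2) = 15*A^6 + 30*A^2 + 15*A^-2
  A^0 * (19*d + d^3) = -A^6 - 22*A^2 - 22*A^-2 - A^-6
  A^-2 * (11 + 4*d^2) = 4*A^2 + 19*A^-2 + 4*A^-6
  A^-4 * (6*d) = -6*A^-2 - 6*A^-6
  A^-6 * (d^2) = A^-2 + 2*A^-6 + A^-10
Summing the groups: <K> = A^14 - 2*A^10 + 2*A^6 - 2*A^2 + 2*A^-2 - A^-6 + A^-10

Answer: A^14 - 2*A^10 + 2*A^6 - 2*A^2 + 2*A^-2 - A^-6 + A^-10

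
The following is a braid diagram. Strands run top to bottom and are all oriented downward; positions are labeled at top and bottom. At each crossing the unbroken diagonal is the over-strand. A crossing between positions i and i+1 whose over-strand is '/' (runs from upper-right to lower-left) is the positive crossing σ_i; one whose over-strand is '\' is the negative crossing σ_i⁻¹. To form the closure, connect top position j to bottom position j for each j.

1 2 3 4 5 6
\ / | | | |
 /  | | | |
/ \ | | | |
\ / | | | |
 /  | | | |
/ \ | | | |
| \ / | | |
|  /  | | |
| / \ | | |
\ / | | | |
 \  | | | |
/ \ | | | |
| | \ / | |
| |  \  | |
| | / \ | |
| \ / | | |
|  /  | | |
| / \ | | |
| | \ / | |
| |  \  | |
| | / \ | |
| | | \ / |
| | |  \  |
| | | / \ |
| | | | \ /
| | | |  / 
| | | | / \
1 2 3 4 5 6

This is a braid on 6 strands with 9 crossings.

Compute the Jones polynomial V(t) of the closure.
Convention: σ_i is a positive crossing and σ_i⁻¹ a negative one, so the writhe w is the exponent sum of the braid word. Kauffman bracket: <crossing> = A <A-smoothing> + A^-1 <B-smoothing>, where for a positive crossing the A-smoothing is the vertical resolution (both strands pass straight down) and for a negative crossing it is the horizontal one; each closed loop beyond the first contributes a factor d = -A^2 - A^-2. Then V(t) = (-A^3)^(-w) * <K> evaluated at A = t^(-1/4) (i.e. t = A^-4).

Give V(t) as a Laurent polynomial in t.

t^4 - t^3 + t^2 - 2*t + 2 - t^-1 + t^-2

Derivation:
Reading the diagram top to bottom ('/'-over between positions i,i+1 = s_i, '\'-over = s_i^-1): braid word = s1 s1 s2 s1^-1 s3^-1 s2 s3^-1 s4^-1 s5.
The presented braid s1 s1 s2 s1^-1 s3^-1 s2 s3^-1 s4^-1 s5 on 6 strands reduces by inverse Markov moves (closure unchanged at each step):
  Destabilize: the word has the form β·s5 where s5 occurs only as the final letter (β ∈ B_5); drop it and the last strand → 5 strands.
  Destabilize: the word has the form β·s4^-1 where s4^-1 occurs only as the final letter (β ∈ B_4); drop it and the last strand → 4 strands.
Reduced to β = s1 s1 s2 s1^-1 s3^-1 s2 s3^-1 on 4 strands, 7 crossings.
Compute on β:
Braid: s1 s1 s2 s1^-1 s3^-1 s2 s3^-1 on 4 strands, 7 crossings.
Writhe w = (#positive) - (#negative) = 4 - 3 = 1.
Computing the Kauffman bracket via state sum. There are 2^7 = 128 states.
Smooth each crossing (0=||, 1=⌣⌢); contribution A^(Σ sign_k(1-2s_k)) * d^(L-1).
Tabulate the states by total A-exponent and number of loops L (A-exp: L × count):
  A^7: L=3 ×1
  A^5: L=2 ×4, L=4 ×3
  A^3: L=1 ×5, L=3 ×15, L=5 ×1
  A^1: L=2 ×27, L=4 ×8
  A^-1: L=1 ×14, L=3 ×20, L=5 ×1
  A^-3: L=2 ×17, L=4 ×4
  A^-5: L=3 ×7
  A^-7: L=4 ×1
Each group contributes A^e * Σ count * d^(L-1):
Powers of d = -A^2 - A^-2: d^2 = A^4 + 2 + A^-4; d^3 = -A^6 - 3*A^2 - 3*A^-2 - A^-6; d^4 = A^8 + 4*A^4 + 6 + 4*A^-4 + A^-8.
  A^7 * (d^2) = A^11 + 2*A^7 + A^3
  A^5 * (4*d + 3*d^3) = -3*A^11 - 13*A^7 - 13*A^3 - 3*A^-1
  A^3 * (5 + 15*d^2 + d^4) = A^11 + 19*A^7 + 41*A^3 + 19*A^-1 + A^-5
  A^1 * (27*d + 8*d^3) = -8*A^7 - 51*A^3 - 51*A^-1 - 8*A^-5
  A^-1 * (14 + 20*d^2 + d^4) = A^7 + 24*A^3 + 60*A^-1 + 24*A^-5 + A^-9
  A^-3 * (17*d + 4*d^3) = -4*A^3 - 29*A^-1 - 29*A^-5 - 4*A^-9
  A^-5 * (7*d^2) = 7*A^-1 + 14*A^-5 + 7*A^-9
  A^-7 * (d^3) = -A^-1 - 3*A^-5 - 3*A^-9 - A^-13
Summing the groups: <K> = -A^11 + A^7 - 2*A^3 + 2*A^-1 - A^-5 + A^-9 - A^-13
Normalise by the writhe: (-A^3)^(-w) = (-A^3)^(-1) = -A^-3, so f(A) = -A^-3 * <K> = A^8 - A^4 + 2 - 2*A^-4 + A^-8 - A^-12 + A^-16.
Substitute A = t^(-1/4), i.e. A^e → t^(-e/4): V(t) = t^4 - t^3 + t^2 - 2*t + 2 - t^-1 + t^-2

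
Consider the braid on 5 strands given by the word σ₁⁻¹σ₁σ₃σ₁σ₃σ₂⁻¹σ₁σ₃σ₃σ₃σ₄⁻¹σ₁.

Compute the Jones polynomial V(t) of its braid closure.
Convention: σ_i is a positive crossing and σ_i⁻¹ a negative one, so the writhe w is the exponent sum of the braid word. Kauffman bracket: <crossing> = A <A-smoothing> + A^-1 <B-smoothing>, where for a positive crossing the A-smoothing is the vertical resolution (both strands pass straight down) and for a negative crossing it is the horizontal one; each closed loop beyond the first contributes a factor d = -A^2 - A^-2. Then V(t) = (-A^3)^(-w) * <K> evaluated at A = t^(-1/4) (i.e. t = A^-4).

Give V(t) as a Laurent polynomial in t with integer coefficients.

t^11 - 2*t^10 + 2*t^9 - 3*t^8 + 2*t^7 - 2*t^6 + 2*t^5 + t^3

Derivation:
The presented braid s1^-1 s1 s3 s1 s3 s2^-1 s1 s3 s3 s3 s4^-1 s1 on 5 strands reduces by inverse Markov moves (closure unchanged at each step):
  Deconjugate: the word is γ·β·γ⁻¹ with γ = s1^-1 (prefix) and γ⁻¹ = s1 (suffix); strip both.
  Destabilize: the word has the form β·s4^-1 where s4^-1 occurs only as the final letter (β ∈ B_4); drop it and the last strand → 4 strands.
Reduced to β = s1 s3 s1 s3 s2^-1 s1 s3 s3 s3 on 4 strands, 9 crossings.
Compute on β:
Braid: s1 s3 s1 s3 s2^-1 s1 s3 s3 s3 on 4 strands, 9 crossings.
Writhe w = (#positive) - (#negative) = 8 - 1 = 7.
Computing the Kauffman bracket via state sum. There are 2^9 = 512 states.
Each crossing splits two ways (0=vertical, 1=horizontal). The state's weight is A^(#A-smoothings - #B-smoothings) * d^(loops - 1).
Tabulate the states by total A-exponent and number of loops L (A-exp: L × count):
  A^9: L=3 ×1
  A^7: L=2 ×8, L=4 ×1
  A^5: L=1 ×15, L=3 ×21
  A^3: L=2 ×60, L=4 ×24
  A^1: L=3 ×110, L=5 ×16
  A^-1: L=4 ×120, L=6 ×6
  A^-3: L=5 ×83, L=7 ×1
  A^-5: L=6 ×36
  A^-7: L=7 ×9
  A^-9: L=8 ×1
Each group contributes A^e * Σ count * d^(L-1):
Powers of d = -A^2 - A^-2: d^2 = A^4 + 2 + A^-4; d^3 = -A^6 - 3*A^2 - 3*A^-2 - A^-6; d^4 = A^8 + 4*A^4 + 6 + 4*A^-4 + A^-8; d^5 = -A^10 - 5*A^6 - 10*A^2 - 10*A^-2 - 5*A^-6 - A^-10; d^6 = A^12 + 6*A^8 + 15*A^4 + 20 + 15*A^-4 + 6*A^-8 + A^-12; d^7 = -A^14 - 7*A^10 - 21*A^6 - 35*A^2 - 35*A^-2 - 21*A^-6 - 7*A^-10 - A^-14.
  A^9 * (d^2) = A^13 + 2*A^9 + A^5
  A^7 * (8*d + d^3) = -A^13 - 11*A^9 - 11*A^5 - A
  A^5 * (15 + 21*d^2) = 21*A^9 + 57*A^5 + 21*A
  A^3 * (60*d + 24*d^3) = -24*A^9 - 132*A^5 - 132*A - 24*A^-3
  A^1 * (110*d^2 + 16*d^4) = 16*A^9 + 174*A^5 + 316*A + 174*A^-3 + 16*A^-7
  A^-1 * (120*d^3 + 6*d^5) = -6*A^9 - 150*A^5 - 420*A - 420*A^-3 - 150*A^-7 - 6*A^-11
  A^-3 * (83*d^4 + d^6) = A^9 + 89*A^5 + 347*A + 518*A^-3 + 347*A^-7 + 89*A^-11 + A^-15
  A^-5 * (36*d^5) = -36*A^5 - 180*A - 360*A^-3 - 360*A^-7 - 180*A^-11 - 36*A^-15
  A^-7 * (9*d^6) = 9*A^5 + 54*A + 135*A^-3 + 180*A^-7 + 135*A^-11 + 54*A^-15 + 9*A^-19
  A^-9 * (d^7) = -A^5 - 7*A - 21*A^-3 - 35*A^-7 - 35*A^-11 - 21*A^-15 - 7*A^-19 - A^-23
Summing the groups: <K> = -A^9 - 2*A + 2*A^-3 - 2*A^-7 + 3*A^-11 - 2*A^-15 + 2*A^-19 - A^-23
Normalise by the writhe: (-A^3)^(-w) = (-A^3)^(-7) = -A^-21, so f(A) = -A^-21 * <K> = A^-12 + 2*A^-20 - 2*A^-24 + 2*A^-28 - 3*A^-32 + 2*A^-36 - 2*A^-40 + A^-44.
Substitute A = t^(-1/4), i.e. A^e → t^(-e/4): V(t) = t^11 - 2*t^10 + 2*t^9 - 3*t^8 + 2*t^7 - 2*t^6 + 2*t^5 + t^3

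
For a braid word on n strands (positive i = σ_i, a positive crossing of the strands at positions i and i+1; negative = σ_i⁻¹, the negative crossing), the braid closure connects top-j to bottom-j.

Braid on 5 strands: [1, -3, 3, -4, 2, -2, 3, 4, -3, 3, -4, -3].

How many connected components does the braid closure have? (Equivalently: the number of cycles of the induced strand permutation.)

3

Derivation:
Track the strand permutation on 5 strands, starting from identity.
  step 1: s1 swaps positions 1,2 -> [2 1 3 4 5]
  step 2: s3^-1 swaps positions 3,4 -> [2 1 4 3 5]
  step 3: s3 swaps positions 3,4 -> [2 1 3 4 5]
  step 4: s4^-1 swaps positions 4,5 -> [2 1 3 5 4]
  step 5: s2 swaps positions 2,3 -> [2 3 1 5 4]
  step 6: s2^-1 swaps positions 2,3 -> [2 1 3 5 4]
  step 7: s3 swaps positions 3,4 -> [2 1 5 3 4]
  step 8: s4 swaps positions 4,5 -> [2 1 5 4 3]
  step 9: s3^-1 swaps positions 3,4 -> [2 1 4 5 3]
  step 10: s3 swaps positions 3,4 -> [2 1 5 4 3]
  step 11: s4^-1 swaps positions 4,5 -> [2 1 5 3 4]
  step 12: s3^-1 swaps positions 3,4 -> [2 1 3 5 4]
Final permutation (position -> original strand): [2 1 3 5 4]
Closure components = cycle count of this permutation = 3.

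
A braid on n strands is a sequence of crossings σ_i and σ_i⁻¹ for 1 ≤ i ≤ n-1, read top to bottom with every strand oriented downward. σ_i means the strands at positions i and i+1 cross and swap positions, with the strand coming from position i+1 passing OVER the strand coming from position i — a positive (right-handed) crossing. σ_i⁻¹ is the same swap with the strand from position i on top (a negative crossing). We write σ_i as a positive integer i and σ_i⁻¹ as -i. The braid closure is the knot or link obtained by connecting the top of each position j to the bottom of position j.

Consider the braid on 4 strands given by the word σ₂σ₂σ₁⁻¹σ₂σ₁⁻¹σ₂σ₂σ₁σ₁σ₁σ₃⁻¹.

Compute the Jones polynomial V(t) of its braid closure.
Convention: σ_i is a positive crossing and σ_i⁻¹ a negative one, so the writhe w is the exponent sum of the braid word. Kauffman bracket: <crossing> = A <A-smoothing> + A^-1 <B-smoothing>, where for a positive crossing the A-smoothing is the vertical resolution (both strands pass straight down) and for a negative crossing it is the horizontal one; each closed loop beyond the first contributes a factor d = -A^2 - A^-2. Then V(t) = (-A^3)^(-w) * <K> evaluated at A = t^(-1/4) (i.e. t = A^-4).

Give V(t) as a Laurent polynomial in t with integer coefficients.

t^10 - 4*t^9 + 6*t^8 - 8*t^7 + 9*t^6 - 8*t^5 + 7*t^4 - 4*t^3 + 2*t^2

Derivation:
The presented braid s2 s2 s1^-1 s2 s1^-1 s2 s2 s1 s1 s1 s3^-1 on 4 strands reduces by inverse Markov moves (closure unchanged at each step):
  Destabilize: the word has the form β·s3^-1 where s3^-1 occurs only as the final letter (β ∈ B_3); drop it and the last strand → 3 strands.
Reduced to β = s2 s2 s1^-1 s2 s1^-1 s2 s2 s1 s1 s1 on 3 strands, 10 crossings.
Compute on β:
Braid: s2 s2 s1^-1 s2 s1^-1 s2 s2 s1 s1 s1 on 3 strands, 10 crossings.
Writhe w = (#positive) - (#negative) = 8 - 2 = 6.
State-sum expansion of <K>. There are 2^10 = 1024 states.
Each crossing splits two ways (0=vertical, 1=horizontal). The state's weight is A^(#A-smoothings - #B-smoothings) * d^(loops - 1).
Tabulate the states by total A-exponent and number of loops L (A-exp: L × count):
  A^10: L=3 ×1
  A^8: L=2 ×7, L=4 ×3
  A^6: L=1 ×14, L=3 ×28, L=5 ×3
  A^4: L=2 ×88, L=4 ×31, L=6 ×1
  A^2: L=1 ×63, L=3 ×133, L=5 ×14
  A^0: L=2 ×159, L=4 ×91, L=6 ×2
  A^-2: L=3 ×180, L=5 ×30
  A^-4: L=4 ×116, L=6 ×4
  A^-6: L=5 ×45
  A^-8: L=6 ×10
  A^-10: L=7 ×1
Each group contributes A^e * Σ count * d^(L-1):
Powers of d = -A^2 - A^-2: d^2 = A^4 + 2 + A^-4; d^3 = -A^6 - 3*A^2 - 3*A^-2 - A^-6; d^4 = A^8 + 4*A^4 + 6 + 4*A^-4 + A^-8; d^5 = -A^10 - 5*A^6 - 10*A^2 - 10*A^-2 - 5*A^-6 - A^-10; d^6 = A^12 + 6*A^8 + 15*A^4 + 20 + 15*A^-4 + 6*A^-8 + A^-12.
  A^10 * (d^2) = A^14 + 2*A^10 + A^6
  A^8 * (7*d + 3*d^3) = -3*A^14 - 16*A^10 - 16*A^6 - 3*A^2
  A^6 * (14 + 28*d^2 + 3*d^4) = 3*A^14 + 40*A^10 + 88*A^6 + 40*A^2 + 3*A^-2
  A^4 * (88*d + 31*d^3 + d^5) = -A^14 - 36*A^10 - 191*A^6 - 191*A^2 - 36*A^-2 - A^-6
  A^2 * (63 + 133*d^2 + 14*d^4) = 14*A^10 + 189*A^6 + 413*A^2 + 189*A^-2 + 14*A^-6
  A^0 * (159*d + 91*d^3 + 2*d^5) = -2*A^10 - 101*A^6 - 452*A^2 - 452*A^-2 - 101*A^-6 - 2*A^-10
  A^-2 * (180*d^2 + 30*d^4) = 30*A^6 + 300*A^2 + 540*A^-2 + 300*A^-6 + 30*A^-10
  A^-4 * (116*d^3 + 4*d^5) = -4*A^6 - 136*A^2 - 388*A^-2 - 388*A^-6 - 136*A^-10 - 4*A^-14
  A^-6 * (45*d^4) = 45*A^2 + 180*A^-2 + 270*A^-6 + 180*A^-10 + 45*A^-14
  A^-8 * (10*d^5) = -10*A^2 - 50*A^-2 - 100*A^-6 - 100*A^-10 - 50*A^-14 - 10*A^-18
  A^-10 * (d^6) = A^2 + 6*A^-2 + 15*A^-6 + 20*A^-10 + 15*A^-14 + 6*A^-18 + A^-22
Summing the groups: <K> = 2*A^10 - 4*A^6 + 7*A^2 - 8*A^-2 + 9*A^-6 - 8*A^-10 + 6*A^-14 - 4*A^-18 + A^-22
Normalise by the writhe: (-A^3)^(-w) = (-A^3)^(-6) = A^-18, so f(A) = A^-18 * <K> = 2*A^-8 - 4*A^-12 + 7*A^-16 - 8*A^-20 + 9*A^-24 - 8*A^-28 + 6*A^-32 - 4*A^-36 + A^-40.
Substitute A = t^(-1/4), i.e. A^e → t^(-e/4): V(t) = t^10 - 4*t^9 + 6*t^8 - 8*t^7 + 9*t^6 - 8*t^5 + 7*t^4 - 4*t^3 + 2*t^2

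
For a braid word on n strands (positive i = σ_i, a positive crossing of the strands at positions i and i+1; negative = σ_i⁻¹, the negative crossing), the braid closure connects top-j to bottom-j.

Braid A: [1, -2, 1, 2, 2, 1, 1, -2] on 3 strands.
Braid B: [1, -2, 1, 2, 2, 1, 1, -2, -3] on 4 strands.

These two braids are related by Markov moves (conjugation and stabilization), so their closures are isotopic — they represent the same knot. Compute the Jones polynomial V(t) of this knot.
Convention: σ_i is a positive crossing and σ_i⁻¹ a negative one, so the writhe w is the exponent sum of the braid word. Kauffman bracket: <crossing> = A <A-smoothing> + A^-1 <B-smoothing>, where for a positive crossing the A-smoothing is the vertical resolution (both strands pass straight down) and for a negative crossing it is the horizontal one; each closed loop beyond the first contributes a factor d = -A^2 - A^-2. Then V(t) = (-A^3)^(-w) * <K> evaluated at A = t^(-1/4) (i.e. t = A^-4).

t^7 - 2*t^6 + 2*t^5 - 3*t^4 + 3*t^3 - 2*t^2 + 2*t

Derivation:
Markov-equivalent braids have isotopic closures, hence identical knot invariants. Strip the Markov moves from each word to reach a common short braid β, then compute V(t) once on β.
Braid A: s1 s2^-1 s1 s2 s2 s1 s1 s2^-1 on 3 strands has no conjugating prefix/suffix or stabilization to strip; take β = s1 s2^-1 s1 s2 s2 s1 s1 s2^-1.
Braid B: s1 s2^-1 s1 s2 s2 s1 s1 s2^-1 s3^-1 on 4 strands reduces by inverse Markov moves (closure unchanged at each step):
  Destabilize: the word has the form β·s3^-1 where s3^-1 occurs only as the final letter (β ∈ B_3); drop it and the last strand → 3 strands.
Reduced to β = s1 s2^-1 s1 s2 s2 s1 s1 s2^-1 on 3 strands, 8 crossings.
Both give the same β = s1 s2^-1 s1 s2 s2 s1 s1 s2^-1 on 3 strands, so one state sum suffices:
Braid: s1 s2^-1 s1 s2 s2 s1 s1 s2^-1 on 3 strands, 8 crossings.
Writhe w = (#positive) - (#negative) = 6 - 2 = 4.
Enumerate smoothing states for the bracket polynomial. There are 2^8 = 256 states.
Each crossing splits two ways (0=vertical, 1=horizontal). The state's weight is A^(#A-smoothings - #B-smoothings) * d^(loops - 1).
Tabulate the states by total A-exponent and number of loops L (A-exp: L × count):
  A^8: L=3 ×1
  A^6: L=2 ×6, L=4 ×2
  A^4: L=1 ×11, L=3 ×16, L=5 ×1
  A^2: L=2 ×47, L=4 ×9
  A^0: L=1 ×26, L=3 ×43, L=5 ×1
  A^-2: L=2 ×41, L=4 ×15
  A^-4: L=3 ×26, L=5 ×2
  A^-6: L=4 ×8
  A^-8: L=5 ×1
Each group contributes A^e * Σ count * d^(L-1):
Powers of d = -A^2 - A^-2: d^2 = A^4 + 2 + A^-4; d^3 = -A^6 - 3*A^2 - 3*A^-2 - A^-6; d^4 = A^8 + 4*A^4 + 6 + 4*A^-4 + A^-8.
  A^8 * (d^2) = A^12 + 2*A^8 + A^4
  A^6 * (6*d + 2*d^3) = -2*A^12 - 12*A^8 - 12*A^4 - 2
  A^4 * (11 + 16*d^2 + d^4) = A^12 + 20*A^8 + 49*A^4 + 20 + A^-4
  A^2 * (47*d + 9*d^3) = -9*A^8 - 74*A^4 - 74 - 9*A^-4
  A^0 * (26 + 43*d^2 + d^4) = A^8 + 47*A^4 + 118 + 47*A^-4 + A^-8
  A^-2 * (41*d + 15*d^3) = -15*A^4 - 86 - 86*A^-4 - 15*A^-8
  A^-4 * (26*d^2 + 2*d^4) = 2*A^4 + 34 + 64*A^-4 + 34*A^-8 + 2*A^-12
  A^-6 * (8*d^3) = -8 - 24*A^-4 - 24*A^-8 - 8*A^-12
  A^-8 * (d^4) = 1 + 4*A^-4 + 6*A^-8 + 4*A^-12 + A^-16
Summing the groups: <K> = 2*A^8 - 2*A^4 + 3 - 3*A^-4 + 2*A^-8 - 2*A^-12 + A^-16
Normalise by the writhe: (-A^3)^(-w) = (-A^3)^(-4) = A^-12, so f(A) = A^-12 * <K> = 2*A^-4 - 2*A^-8 + 3*A^-12 - 3*A^-16 + 2*A^-20 - 2*A^-24 + A^-28.
Substitute A = t^(-1/4), i.e. A^e → t^(-e/4): V(t) = t^7 - 2*t^6 + 2*t^5 - 3*t^4 + 3*t^3 - 2*t^2 + 2*t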